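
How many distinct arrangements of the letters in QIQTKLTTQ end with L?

Fix L in the last position and arrange the remaining 8 letters.
Those 8 letters have Q appearing 3 times and T appearing 3 times, giving (8)!/(3!·3!) = 1120.

1120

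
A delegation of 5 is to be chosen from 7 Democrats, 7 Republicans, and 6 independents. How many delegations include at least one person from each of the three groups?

10976

Unrestricted: C(20,5) = 15504 ways to pick any 5 of the 20.
Subtract selections that omit an entire group: no Democrats → C(13,5) = 1287; no Republicans → C(13,5) = 1287; no independents → C(14,5) = 2002.
Add back selections omitting two groups (i.e. drawn from a single group): C(7,5) + C(7,5) + C(6,5) = 48.
By inclusion–exclusion: 15504 − 4576 + 48 = 10976.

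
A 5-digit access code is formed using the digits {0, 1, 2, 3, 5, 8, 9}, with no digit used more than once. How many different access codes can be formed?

This is a permutation of 5 out of 7: P(7,5) = 7!/2!.
That product is 7 × 6 × 5 × 4 × 3 = 2520.

2520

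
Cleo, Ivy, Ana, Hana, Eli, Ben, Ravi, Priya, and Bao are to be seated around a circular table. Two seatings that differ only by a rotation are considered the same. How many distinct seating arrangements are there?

Around a circle, 9 distinct people have 9!/9 = (8)! = 40320 rotationally distinct seatings.

40320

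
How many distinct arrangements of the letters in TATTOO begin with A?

With the first slot taken by A, it remains to arrange the other 5 letters (TTTOO).
Those 5 letters have O appearing twice and T appearing 3 times, giving (5)!/(3!·2!) = 10.

10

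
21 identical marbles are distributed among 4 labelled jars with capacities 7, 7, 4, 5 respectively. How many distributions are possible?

10

By stars and bars, unrestricted non-negative solutions to x_1+…+x_4 = 21 number C(21+3,3) = 2024.
Subtract solutions that violate a single cap (substitute x_i' = x_i − (cap_i+1)): x_1 ≥ 8 gives C(16,3) = 560; x_2 ≥ 8 gives C(16,3) = 560; x_3 ≥ 5 gives C(19,3) = 969; x_4 ≥ 6 gives C(18,3) = 816. Together 2905.
Add back pairs where two caps are both exceeded: 56 + 165 + 120 + 165 + 120 + 286 = 912.
Subtract triples: 1 + 0 + 10 + 10 = 21.
By inclusion–exclusion the count is 2024 − 2905 + 912 − 21 = 10.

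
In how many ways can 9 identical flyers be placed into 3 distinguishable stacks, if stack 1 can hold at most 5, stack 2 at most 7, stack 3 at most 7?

By stars and bars, unrestricted non-negative solutions to x_1+…+x_3 = 9 number C(9+2,2) = 55.
Subtract solutions that violate a single cap (substitute x_i' = x_i − (cap_i+1)): x_1 ≥ 6 gives C(5,2) = 10; x_2 ≥ 8 gives C(3,2) = 3; x_3 ≥ 8 gives C(3,2) = 3. Together 16.
No two caps can be exceeded simultaneously, so the pair terms are all 0.
By inclusion–exclusion the count is 55 − 16 + 0 = 39.

39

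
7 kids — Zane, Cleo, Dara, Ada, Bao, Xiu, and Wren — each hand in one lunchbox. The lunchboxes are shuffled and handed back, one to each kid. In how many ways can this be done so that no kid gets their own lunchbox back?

1854

Let Aᵢ be the assignments in which kid i gets their own lunchbox. We want the size of the complement of A₁∪…∪A_7.
By inclusion–exclusion this is Σ_{j=0}^{7} (−1)^j C(7,j)·(7−j)!.
Computing: 5040 − 5040 + 2520 − 840 + 210 − 42 + 7 − 1 = 1854.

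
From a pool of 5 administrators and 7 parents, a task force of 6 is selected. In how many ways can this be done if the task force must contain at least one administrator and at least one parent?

With no constraint there are C(12,6) = 924 possible selections.
Selections missing a whole group: no administrators → C(7,6) = 7; no parents → C(5,6) = 0.
Both groups omitted at once is impossible, so 924 − 7 = 917.

917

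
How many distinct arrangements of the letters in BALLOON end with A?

With the last slot taken by A, it remains to arrange the other 6 letters (BLLOON).
Those 6 letters have L appearing twice and O appearing twice, giving (6)!/(2!·2!) = 180.

180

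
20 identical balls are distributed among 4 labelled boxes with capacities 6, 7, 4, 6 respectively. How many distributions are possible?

20

Without the upper bounds there are C(23,3) = 1771 ways to split 20 among 4 boxes.
Subtract solutions that violate a single cap (substitute x_i' = x_i − (cap_i+1)): x_1 ≥ 7 gives C(16,3) = 560; x_2 ≥ 8 gives C(15,3) = 455; x_3 ≥ 5 gives C(18,3) = 816; x_4 ≥ 7 gives C(16,3) = 560. Together 2391.
Add back pairs where two caps are both exceeded: 56 + 165 + 84 + 120 + 56 + 165 = 646.
Subtract triples: 1 + 0 + 4 + 1 = 6.
By inclusion–exclusion the count is 1771 − 2391 + 646 − 6 = 20.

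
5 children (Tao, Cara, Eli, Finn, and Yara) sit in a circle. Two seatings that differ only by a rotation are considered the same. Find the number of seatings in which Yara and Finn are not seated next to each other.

12

All circular seatings of 5 people number (4)! = 24.
Seatings with Yara beside Finn: treat them as a block with 2 internal orders, giving 2 × (3)! = 12.
Subtracting, 24 − 12 = 12.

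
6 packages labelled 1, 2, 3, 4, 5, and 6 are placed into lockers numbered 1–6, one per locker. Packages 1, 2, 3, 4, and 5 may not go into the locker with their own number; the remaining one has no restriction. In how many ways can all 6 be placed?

309

Let Aᵢ (for 1 ≤ i ≤ 5) be the placements that put package i in its forbidden locker. Any j of these fix j positions, leaving (6−j)! ways to fill the rest, and there are C(5,j) ways to pick which j.
By inclusion–exclusion, the number of valid placements is Σ_{j=0}^{5} (−1)^j C(5,j)·(6−j)!.
Computing: 720 − 600 + 240 − 60 + 10 − 1 = 309.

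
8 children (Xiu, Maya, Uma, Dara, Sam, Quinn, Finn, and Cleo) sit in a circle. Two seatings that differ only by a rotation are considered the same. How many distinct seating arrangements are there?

Around a circle, 8 distinct people have 8!/8 = (7)! = 5040 rotationally distinct seatings.

5040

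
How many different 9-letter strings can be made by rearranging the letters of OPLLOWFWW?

OPLLOWFWW has 9 letters with L appearing twice, O appearing twice, and W appearing 3 times.
Dividing 9! = 362880 by 3!·2!·2! = 24 for the repeated letters gives 15120.

15120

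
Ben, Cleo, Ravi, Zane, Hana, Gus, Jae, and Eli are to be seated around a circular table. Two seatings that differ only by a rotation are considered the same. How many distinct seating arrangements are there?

Seat Ben anywhere (absorbing the rotational symmetry), then permute the other 7: (7)! = 5040.

5040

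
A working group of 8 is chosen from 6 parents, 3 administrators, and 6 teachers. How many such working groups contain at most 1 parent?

Split by how many parents are chosen (0 through 1).
Sum: C(6,0)·C(9,8) + C(6,1)·C(9,7) = 9 + 216 = 225.

225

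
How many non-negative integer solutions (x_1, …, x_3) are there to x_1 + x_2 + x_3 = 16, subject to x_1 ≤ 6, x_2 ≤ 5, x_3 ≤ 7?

By stars and bars, unrestricted non-negative solutions to x_1+…+x_3 = 16 number C(16+2,2) = 153.
Subtract solutions that violate a single cap (substitute x_i' = x_i − (cap_i+1)): x_1 ≥ 7 gives C(11,2) = 55; x_2 ≥ 6 gives C(12,2) = 66; x_3 ≥ 8 gives C(10,2) = 45. Together 166.
Add back pairs where two caps are both exceeded: 10 + 3 + 6 = 19.
By inclusion–exclusion the count is 153 − 166 + 19 = 6.

6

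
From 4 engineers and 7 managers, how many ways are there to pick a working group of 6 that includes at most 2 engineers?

Split by how many engineers are chosen (0 through 2).
Sum: C(4,0)·C(7,6) + C(4,1)·C(7,5) + C(4,2)·C(7,4) = 7 + 84 + 210 = 301.

301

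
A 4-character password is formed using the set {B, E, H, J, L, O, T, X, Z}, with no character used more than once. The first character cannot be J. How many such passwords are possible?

2688

The first character has 9−1 = 8 choices (anything except J).
The remaining 3 characters are filled from the other 8 symbols without repetition: 8 × 7 × 6 = 336.
Total: 8 × 336 = 2688.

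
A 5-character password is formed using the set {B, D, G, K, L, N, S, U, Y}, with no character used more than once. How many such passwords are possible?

With no repetition, fill the 5 characters in order: 9 choices, then 8, down to 5.
That product is 9 × 8 × 7 × 6 × 5 = 15120.

15120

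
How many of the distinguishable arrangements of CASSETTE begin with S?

1260

With the first slot taken by S, it remains to arrange the other 7 letters (CASETTE).
Those 7 letters have E appearing twice and T appearing twice, giving (7)!/(2!·2!) = 1260.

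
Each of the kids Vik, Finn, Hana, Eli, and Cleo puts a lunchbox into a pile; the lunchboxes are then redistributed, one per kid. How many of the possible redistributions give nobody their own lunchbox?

44

Count assignments avoiding every fixed point. For any j of the 5 kids fixed to their own lunchbox, the other 5−j can be arranged in (5−j)! ways.
By inclusion–exclusion this is Σ_{j=0}^{5} (−1)^j C(5,j)·(5−j)!.
Computing: 120 − 120 + 60 − 20 + 5 − 1 = 44.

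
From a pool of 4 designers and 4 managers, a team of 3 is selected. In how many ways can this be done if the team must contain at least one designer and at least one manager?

With no constraint there are C(8,3) = 56 possible selections.
Subtract selections that omit an entire group: no designers → C(4,3) = 4; no managers → C(4,3) = 4.
Both groups omitted at once is impossible, so 56 − 8 = 48.

48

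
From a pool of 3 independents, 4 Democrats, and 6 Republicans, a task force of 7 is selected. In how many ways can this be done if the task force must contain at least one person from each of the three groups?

With no constraint there are C(13,7) = 1716 possible selections.
Selections missing a whole group: no independents → C(10,7) = 120; no Democrats → C(9,7) = 36; no Republicans → C(7,7) = 1.
Add back selections omitting two groups (i.e. drawn from a single group): C(3,7) + C(4,7) + C(6,7) = 0.
By inclusion–exclusion: 1716 − 157 + 0 = 1559.

1559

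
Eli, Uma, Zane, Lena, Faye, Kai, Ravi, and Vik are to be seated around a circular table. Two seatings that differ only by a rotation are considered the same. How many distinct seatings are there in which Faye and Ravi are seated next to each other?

1440

Glue Faye and Ravi into a block (2 internal orders). Seating 7 units around a circle gives (6)! arrangements.
So 2 × (6)! = 2 × 720 = 1440.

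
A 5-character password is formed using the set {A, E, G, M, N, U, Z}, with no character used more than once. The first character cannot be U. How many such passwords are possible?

2160

The first character has 7−1 = 6 choices (anything except U).
The remaining 4 characters are filled from the other 6 symbols without repetition: 6 × 5 × 4 × 3 = 360.
Total: 6 × 360 = 2160.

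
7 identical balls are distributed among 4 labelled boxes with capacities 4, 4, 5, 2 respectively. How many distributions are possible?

61

Without the upper bounds there are C(10,3) = 120 ways to split 7 among 4 boxes.
Subtract solutions that violate a single cap (substitute x_i' = x_i − (cap_i+1)): x_1 ≥ 5 gives C(5,3) = 10; x_2 ≥ 5 gives C(5,3) = 10; x_3 ≥ 6 gives C(4,3) = 4; x_4 ≥ 3 gives C(7,3) = 35. Together 59.
No two caps can be exceeded simultaneously, so the pair terms are all 0.
By inclusion–exclusion the count is 120 − 59 + 0 = 61.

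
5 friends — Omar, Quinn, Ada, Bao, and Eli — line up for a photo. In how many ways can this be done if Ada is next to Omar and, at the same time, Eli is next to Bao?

24

Treat {Ada,Omar} as one block (2 orders) and {Eli,Bao} as another (2 orders).
That leaves 3 units to arrange: 2 × 2 × 3! = 4 × 6 = 24.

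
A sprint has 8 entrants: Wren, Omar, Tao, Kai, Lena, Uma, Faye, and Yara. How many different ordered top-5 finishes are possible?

6720

This is an ordered selection of 5 from 8: P(8,5).
That gives 8 × 7 × 6 × 5 × 4 = 6720.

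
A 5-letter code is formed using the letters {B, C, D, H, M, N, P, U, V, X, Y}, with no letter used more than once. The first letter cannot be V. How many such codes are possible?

50400

The first letter has 11−1 = 10 choices (anything except V).
The remaining 4 letters are filled from the other 10 symbols without repetition: 10 × 9 × 8 × 7 = 5040.
Total: 10 × 5040 = 50400.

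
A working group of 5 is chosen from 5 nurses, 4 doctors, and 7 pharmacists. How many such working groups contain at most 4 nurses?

4367

Split by how many nurses are chosen (0 through 4).
Sum: C(5,0)·C(11,5) + C(5,1)·C(11,4) + C(5,2)·C(11,3) + C(5,3)·C(11,2) + C(5,4)·C(11,1) = 462 + 1650 + 1650 + 550 + 55 = 4367.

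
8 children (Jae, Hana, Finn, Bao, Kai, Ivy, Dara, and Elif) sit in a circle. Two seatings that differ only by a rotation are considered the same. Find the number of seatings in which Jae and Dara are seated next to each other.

Treat {Jae, Dara} as one unit (2 internal orders) and seat the resulting 7 units around the table: (6)! circular arrangements.
So 2 × (6)! = 2 × 720 = 1440.

1440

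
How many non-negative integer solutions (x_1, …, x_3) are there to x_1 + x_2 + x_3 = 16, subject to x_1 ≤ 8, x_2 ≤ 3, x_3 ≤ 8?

10

Ignoring the caps, the number of non-negative solutions to x_1+…+x_3 = 16 is C(18,2) = 153.
Subtract solutions that violate a single cap (substitute x_i' = x_i − (cap_i+1)): x_1 ≥ 9 gives C(9,2) = 36; x_2 ≥ 4 gives C(14,2) = 91; x_3 ≥ 9 gives C(9,2) = 36. Together 163.
Add back pairs where two caps are both exceeded: 10 + 0 + 10 = 20.
By inclusion–exclusion the count is 153 − 163 + 20 = 10.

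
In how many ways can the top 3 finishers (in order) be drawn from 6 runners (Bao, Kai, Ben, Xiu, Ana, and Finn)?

120

There are 6 choices for 1st place, 5 for 2nd, and 4 for 3rd.
That gives 6 × 5 × 4 = 120.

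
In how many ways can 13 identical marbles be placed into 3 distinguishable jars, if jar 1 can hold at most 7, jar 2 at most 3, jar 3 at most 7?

Without the upper bounds there are C(15,2) = 105 ways to split 13 among 3 jars.
Subtract solutions that violate a single cap (substitute x_i' = x_i − (cap_i+1)): x_1 ≥ 8 gives C(7,2) = 21; x_2 ≥ 4 gives C(11,2) = 55; x_3 ≥ 8 gives C(7,2) = 21. Together 97.
Add back pairs where two caps are both exceeded: 3 + 0 + 3 = 6.
By inclusion–exclusion the count is 105 − 97 + 6 = 14.

14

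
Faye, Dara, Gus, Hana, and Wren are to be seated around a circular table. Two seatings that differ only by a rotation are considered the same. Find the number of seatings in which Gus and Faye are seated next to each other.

12

Treat {Gus, Faye} as one unit (2 internal orders) and seat the resulting 4 units around the table: (3)! circular arrangements.
So 2 × (3)! = 2 × 6 = 12.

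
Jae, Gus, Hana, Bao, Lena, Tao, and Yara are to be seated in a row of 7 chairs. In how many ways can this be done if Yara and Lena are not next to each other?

3600

There are 7! = 5040 arrangements in all. If Yara and Lena are adjacent, merging them into one block gives 2·(6)! = 1440 arrangements.
So 5040 − 1440 = 3600 arrangements keep them apart.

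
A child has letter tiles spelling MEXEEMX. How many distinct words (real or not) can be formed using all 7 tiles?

The 7 letters of MEXEEMX have repeats: E appearing 3 times, M appearing twice, and X appearing twice.
So there are 7! / (3!·2!·2!) = 210 distinguishable arrangements.

210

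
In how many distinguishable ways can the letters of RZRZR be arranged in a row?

RZRZR has 5 letters with R appearing 3 times and Z appearing twice.
Dividing 5! = 120 by 3!·2! = 12 for the repeated letters gives 10.

10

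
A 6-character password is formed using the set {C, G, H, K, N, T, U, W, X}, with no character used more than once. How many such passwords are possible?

60480

Choose and order 6 of the 9 symbols: the first character has 9 options, the next 8, and so on down to 4.
That product is 9 × 8 × 7 × 6 × 5 × 4 = 60480.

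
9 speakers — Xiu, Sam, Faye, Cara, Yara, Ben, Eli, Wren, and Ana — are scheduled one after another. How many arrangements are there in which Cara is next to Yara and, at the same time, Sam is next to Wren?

Treat {Cara,Yara} as one block (2 orders) and {Sam,Wren} as another (2 orders).
That leaves 7 units to arrange: 2 × 2 × 7! = 4 × 5040 = 20160.

20160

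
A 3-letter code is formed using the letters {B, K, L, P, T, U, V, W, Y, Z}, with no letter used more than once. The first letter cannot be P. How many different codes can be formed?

648

The first letter has 10−1 = 9 choices (anything except P).
The remaining 2 letters are filled from the other 9 symbols without repetition: 9 × 8 = 72.
Total: 9 × 72 = 648.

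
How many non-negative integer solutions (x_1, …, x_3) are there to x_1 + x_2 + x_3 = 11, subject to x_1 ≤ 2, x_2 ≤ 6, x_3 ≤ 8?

15

By stars and bars, unrestricted non-negative solutions to x_1+…+x_3 = 11 number C(11+2,2) = 78.
Subtract solutions that violate a single cap (substitute x_i' = x_i − (cap_i+1)): x_1 ≥ 3 gives C(10,2) = 45; x_2 ≥ 7 gives C(6,2) = 15; x_3 ≥ 9 gives C(4,2) = 6. Together 66.
Add back pairs where two caps are both exceeded: 3 + 0 + 0 = 3.
By inclusion–exclusion the count is 78 − 66 + 3 = 15.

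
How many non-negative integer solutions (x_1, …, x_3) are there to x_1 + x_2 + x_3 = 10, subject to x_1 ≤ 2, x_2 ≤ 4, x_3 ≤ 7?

Ignoring the caps, the number of non-negative solutions to x_1+…+x_3 = 10 is C(12,2) = 66.
Subtract solutions that violate a single cap (substitute x_i' = x_i − (cap_i+1)): x_1 ≥ 3 gives C(9,2) = 36; x_2 ≥ 5 gives C(7,2) = 21; x_3 ≥ 8 gives C(4,2) = 6. Together 63.
Add back pairs where two caps are both exceeded: 6 + 0 + 0 = 6.
By inclusion–exclusion the count is 66 − 63 + 6 = 9.

9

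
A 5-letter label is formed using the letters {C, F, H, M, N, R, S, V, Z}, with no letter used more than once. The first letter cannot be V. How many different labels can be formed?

The first letter has 9−1 = 8 choices (anything except V).
The remaining 4 letters are filled from the other 8 symbols without repetition: 8 × 7 × 6 × 5 = 1680.
Total: 8 × 1680 = 13440.

13440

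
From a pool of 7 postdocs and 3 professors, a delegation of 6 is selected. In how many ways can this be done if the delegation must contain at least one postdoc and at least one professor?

203

Unrestricted: C(10,6) = 210 ways to pick any 6 of the 10.
Selections missing a whole group: no postdocs → C(3,6) = 0; no professors → C(7,6) = 7.
Both groups omitted at once is impossible, so 210 − 7 = 203.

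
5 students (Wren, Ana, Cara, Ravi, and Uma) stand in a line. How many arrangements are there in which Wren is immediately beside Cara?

48

Glue Wren and Cara into one block (2 internal orders), leaving 4 units to arrange in a row.
That gives 2 × 4! = 2 × 24 = 48.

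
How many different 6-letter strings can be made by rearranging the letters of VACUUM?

VACUUM has 6 letters with U appearing twice.
Dividing 6! = 720 by 2! = 2 for the repeated letters gives 360.

360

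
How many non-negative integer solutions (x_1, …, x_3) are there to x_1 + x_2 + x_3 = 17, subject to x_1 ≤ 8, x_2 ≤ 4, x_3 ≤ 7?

By stars and bars, unrestricted non-negative solutions to x_1+…+x_3 = 17 number C(17+2,2) = 171.
Subtract solutions that violate a single cap (substitute x_i' = x_i − (cap_i+1)): x_1 ≥ 9 gives C(10,2) = 45; x_2 ≥ 5 gives C(14,2) = 91; x_3 ≥ 8 gives C(11,2) = 55. Together 191.
Add back pairs where two caps are both exceeded: 10 + 1 + 15 = 26.
By inclusion–exclusion the count is 171 − 191 + 26 = 6.

6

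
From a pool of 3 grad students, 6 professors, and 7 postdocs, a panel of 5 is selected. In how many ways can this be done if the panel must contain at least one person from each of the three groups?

2730

Unrestricted: C(16,5) = 4368 ways to pick any 5 of the 16.
Selections missing a whole group: no grad students → C(13,5) = 1287; no professors → C(10,5) = 252; no postdocs → C(9,5) = 126.
Add back selections omitting two groups (i.e. drawn from a single group): C(3,5) + C(6,5) + C(7,5) = 27.
By inclusion–exclusion: 4368 − 1665 + 27 = 2730.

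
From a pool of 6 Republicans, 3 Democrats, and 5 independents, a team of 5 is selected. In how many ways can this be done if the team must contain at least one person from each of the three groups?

Unrestricted: C(14,5) = 2002 ways to pick any 5 of the 14.
Selections missing a whole group: no Republicans → C(8,5) = 56; no Democrats → C(11,5) = 462; no independents → C(9,5) = 126.
Add back selections omitting two groups (i.e. drawn from a single group): C(6,5) + C(3,5) + C(5,5) = 7.
By inclusion–exclusion: 2002 − 644 + 7 = 1365.

1365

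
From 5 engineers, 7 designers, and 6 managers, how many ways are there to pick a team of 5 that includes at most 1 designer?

2772

Split by how many designers are chosen (0 through 1).
Sum: C(7,0)·C(11,5) + C(7,1)·C(11,4) = 462 + 2310 = 2772.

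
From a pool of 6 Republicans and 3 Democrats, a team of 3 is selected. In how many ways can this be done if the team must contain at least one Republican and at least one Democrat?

63

Unrestricted: C(9,3) = 84 ways to pick any 3 of the 9.
Selections missing a whole group: no Republicans → C(3,3) = 1; no Democrats → C(6,3) = 20.
Both groups omitted at once is impossible, so 84 − 21 = 63.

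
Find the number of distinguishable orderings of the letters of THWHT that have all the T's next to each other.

12

Treat the 2 copies of T as a single block. The multiset to arrange is then {TT, H, H, W}, 4 items in all.
That gives (4)!/(2!) = 12 arrangements.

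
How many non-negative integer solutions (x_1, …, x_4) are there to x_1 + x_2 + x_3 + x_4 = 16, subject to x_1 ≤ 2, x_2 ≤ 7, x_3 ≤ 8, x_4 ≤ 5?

By stars and bars, unrestricted non-negative solutions to x_1+…+x_4 = 16 number C(16+3,3) = 969.
Subtract solutions that violate a single cap (substitute x_i' = x_i − (cap_i+1)): x_1 ≥ 3 gives C(16,3) = 560; x_2 ≥ 8 gives C(11,3) = 165; x_3 ≥ 9 gives C(10,3) = 120; x_4 ≥ 6 gives C(13,3) = 286. Together 1131.
Add back pairs where two caps are both exceeded: 56 + 35 + 120 + 0 + 10 + 4 = 225.
By inclusion–exclusion the count is 969 − 1131 + 225 = 63.

63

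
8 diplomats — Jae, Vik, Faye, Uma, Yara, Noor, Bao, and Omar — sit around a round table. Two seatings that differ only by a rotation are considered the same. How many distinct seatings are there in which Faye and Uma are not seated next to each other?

3600

Without the restriction there are (7)! = 5040 seatings.
Seatings with Faye beside Uma: treat them as a block with 2 internal orders, giving 2 × (6)! = 1440.
Subtracting, 5040 − 1440 = 3600.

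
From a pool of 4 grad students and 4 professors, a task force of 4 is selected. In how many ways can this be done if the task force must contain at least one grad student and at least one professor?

Unrestricted: C(8,4) = 70 ways to pick any 4 of the 8.
Subtract selections that omit an entire group: no grad students → C(4,4) = 1; no professors → C(4,4) = 1.
Both groups omitted at once is impossible, so 70 − 2 = 68.

68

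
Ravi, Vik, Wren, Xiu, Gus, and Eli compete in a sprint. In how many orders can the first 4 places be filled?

360

This is an ordered selection of 4 from 6: P(6,4).
That gives 6 × 5 × 4 × 3 = 360.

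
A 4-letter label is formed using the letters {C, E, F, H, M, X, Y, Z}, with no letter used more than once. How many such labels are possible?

1680

Choose and order 4 of the 8 symbols: the first letter has 8 options, the next 7, then 6, 5.
That product is 8 × 7 × 6 × 5 = 1680.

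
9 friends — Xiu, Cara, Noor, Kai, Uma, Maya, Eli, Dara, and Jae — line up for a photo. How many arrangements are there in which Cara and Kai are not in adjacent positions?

There are 9! = 362880 arrangements in all. If Cara and Kai are adjacent, merging them into one block gives 2·(8)! = 80640 arrangements.
So 362880 − 80640 = 282240 arrangements keep them apart.

282240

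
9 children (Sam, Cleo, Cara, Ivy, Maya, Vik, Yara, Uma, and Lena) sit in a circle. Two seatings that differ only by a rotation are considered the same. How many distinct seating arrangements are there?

Fix one person's seat to break rotational symmetry; the remaining 8 people can be arranged in (8)! = 40320 ways.

40320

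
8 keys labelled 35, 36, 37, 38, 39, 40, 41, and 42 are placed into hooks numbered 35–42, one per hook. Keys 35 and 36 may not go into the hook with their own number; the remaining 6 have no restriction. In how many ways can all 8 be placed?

Let Aᵢ (for i ∈ {35, 36}) be the placements that put key i in its forbidden hook. Any j of these fix j positions, leaving (8−j)! ways to fill the rest, and there are C(2,j) ways to pick which j.
By inclusion–exclusion, the number of valid placements is Σ_{j=0}^{2} (−1)^j C(2,j)·(8−j)!.
Computing: 40320 − 10080 + 720 = 30960.

30960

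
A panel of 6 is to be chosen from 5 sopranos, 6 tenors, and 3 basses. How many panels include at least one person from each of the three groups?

With no constraint there are C(14,6) = 3003 possible selections.
Selections missing a whole group: no sopranos → C(9,6) = 84; no tenors → C(8,6) = 28; no basses → C(11,6) = 462.
Add back selections omitting two groups (i.e. drawn from a single group): C(5,6) + C(6,6) + C(3,6) = 1.
By inclusion–exclusion: 3003 − 574 + 1 = 2430.

2430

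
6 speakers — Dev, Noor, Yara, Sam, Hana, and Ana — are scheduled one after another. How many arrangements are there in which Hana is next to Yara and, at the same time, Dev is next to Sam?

Treat {Hana,Yara} as one block (2 orders) and {Dev,Sam} as another (2 orders).
That leaves 4 units to arrange: 2 × 2 × 4! = 4 × 24 = 96.

96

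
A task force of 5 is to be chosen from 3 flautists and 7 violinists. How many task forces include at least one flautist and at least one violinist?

With no constraint there are C(10,5) = 252 possible selections.
Subtract selections that omit an entire group: no flautists → C(7,5) = 21; no violinists → C(3,5) = 0.
Both groups omitted at once is impossible, so 252 − 21 = 231.

231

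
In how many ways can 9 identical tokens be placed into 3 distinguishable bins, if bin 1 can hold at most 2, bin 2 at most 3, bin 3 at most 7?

By stars and bars, unrestricted non-negative solutions to x_1+…+x_3 = 9 number C(9+2,2) = 55.
Subtract solutions that violate a single cap (substitute x_i' = x_i − (cap_i+1)): x_1 ≥ 3 gives C(8,2) = 28; x_2 ≥ 4 gives C(7,2) = 21; x_3 ≥ 8 gives C(3,2) = 3. Together 52.
Add back pairs where two caps are both exceeded: 6 + 0 + 0 = 6.
By inclusion–exclusion the count is 55 − 52 + 6 = 9.

9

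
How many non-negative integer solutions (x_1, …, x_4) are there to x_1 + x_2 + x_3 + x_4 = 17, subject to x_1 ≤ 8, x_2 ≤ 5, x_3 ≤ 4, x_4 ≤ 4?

35

Without the upper bounds there are C(20,3) = 1140 ways to split 17 among 4 variables.
Subtract solutions that violate a single cap (substitute x_i' = x_i − (cap_i+1)): x_1 ≥ 9 gives C(11,3) = 165; x_2 ≥ 6 gives C(14,3) = 364; x_3 ≥ 5 gives C(15,3) = 455; x_4 ≥ 5 gives C(15,3) = 455. Together 1439.
Add back pairs where two caps are both exceeded: 10 + 20 + 20 + 84 + 84 + 120 = 338.
Subtract triples: 0 + 0 + 0 + 4 = 4.
By inclusion–exclusion the count is 1140 − 1439 + 338 − 4 = 35.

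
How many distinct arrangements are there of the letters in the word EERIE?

20

The 5 letters of EERIE have repeats: E appearing 3 times.
So there are 5! / (3!) = 20 distinguishable arrangements.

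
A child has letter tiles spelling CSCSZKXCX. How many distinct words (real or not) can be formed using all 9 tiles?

CSCSZKXCX has 9 letters with C appearing 3 times, S appearing twice, and X appearing twice.
So there are 9! / (3!·2!·2!) = 15120 distinguishable arrangements.

15120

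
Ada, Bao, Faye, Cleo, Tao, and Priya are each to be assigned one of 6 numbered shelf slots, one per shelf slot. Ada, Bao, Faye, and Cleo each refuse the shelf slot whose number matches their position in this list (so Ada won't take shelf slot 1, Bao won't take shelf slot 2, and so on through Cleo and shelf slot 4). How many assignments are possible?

362

Let Aᵢ (for 1 ≤ i ≤ 4) be the placements that put person i in their forbidden shelf slot. Any j of these fix j positions, leaving (6−j)! ways to fill the rest, and there are C(4,j) ways to pick which j.
By inclusion–exclusion, the number of valid placements is Σ_{j=0}^{4} (−1)^j C(4,j)·(6−j)!.
Computing: 720 − 480 + 144 − 24 + 2 = 362.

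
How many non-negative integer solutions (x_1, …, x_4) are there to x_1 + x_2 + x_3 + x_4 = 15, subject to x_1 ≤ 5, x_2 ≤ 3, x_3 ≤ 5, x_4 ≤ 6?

34

By stars and bars, unrestricted non-negative solutions to x_1+…+x_4 = 15 number C(15+3,3) = 816.
Subtract solutions that violate a single cap (substitute x_i' = x_i − (cap_i+1)): x_1 ≥ 6 gives C(12,3) = 220; x_2 ≥ 4 gives C(14,3) = 364; x_3 ≥ 6 gives C(12,3) = 220; x_4 ≥ 7 gives C(11,3) = 165. Together 969.
Add back pairs where two caps are both exceeded: 56 + 20 + 10 + 56 + 35 + 10 = 187.
By inclusion–exclusion the count is 816 − 969 + 187 = 34.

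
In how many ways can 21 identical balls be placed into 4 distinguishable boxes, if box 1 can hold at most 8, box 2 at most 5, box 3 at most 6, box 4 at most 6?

By stars and bars, unrestricted non-negative solutions to x_1+…+x_4 = 21 number C(21+3,3) = 2024.
Subtract solutions that violate a single cap (substitute x_i' = x_i − (cap_i+1)): x_1 ≥ 9 gives C(15,3) = 455; x_2 ≥ 6 gives C(18,3) = 816; x_3 ≥ 7 gives C(17,3) = 680; x_4 ≥ 7 gives C(17,3) = 680. Together 2631.
Add back pairs where two caps are both exceeded: 84 + 56 + 56 + 165 + 165 + 120 = 646.
Subtract triples: 0 + 0 + 0 + 4 = 4.
By inclusion–exclusion the count is 2024 − 2631 + 646 − 4 = 35.

35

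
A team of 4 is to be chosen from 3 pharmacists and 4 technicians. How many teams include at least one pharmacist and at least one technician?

34

Unrestricted: C(7,4) = 35 ways to pick any 4 of the 7.
Subtract selections that omit an entire group: no pharmacists → C(4,4) = 1; no technicians → C(3,4) = 0.
Both groups omitted at once is impossible, so 35 − 1 = 34.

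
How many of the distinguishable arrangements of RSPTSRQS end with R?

Fix R in the last position and arrange the remaining 7 letters.
Those 7 letters have S appearing 3 times, giving (7)!/(3!) = 840.

840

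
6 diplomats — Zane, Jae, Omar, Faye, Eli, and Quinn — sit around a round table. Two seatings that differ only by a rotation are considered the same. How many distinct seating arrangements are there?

120

Around a circle, 6 distinct people have 6!/6 = (5)! = 120 rotationally distinct seatings.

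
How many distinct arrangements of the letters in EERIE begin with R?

4

Fix R in the first position and arrange the remaining 4 letters.
Those 4 letters have E appearing 3 times, giving (4)!/(3!) = 4.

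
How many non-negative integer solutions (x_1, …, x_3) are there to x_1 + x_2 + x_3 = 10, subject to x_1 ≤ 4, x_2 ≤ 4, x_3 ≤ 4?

6

By stars and bars, unrestricted non-negative solutions to x_1+…+x_3 = 10 number C(10+2,2) = 66.
Subtract solutions that violate a single cap (substitute x_i' = x_i − (cap_i+1)): x_1 ≥ 5 gives C(7,2) = 21; x_2 ≥ 5 gives C(7,2) = 21; x_3 ≥ 5 gives C(7,2) = 21. Together 63.
Add back pairs where two caps are both exceeded: 1 + 1 + 1 = 3.
By inclusion–exclusion the count is 66 − 63 + 3 = 6.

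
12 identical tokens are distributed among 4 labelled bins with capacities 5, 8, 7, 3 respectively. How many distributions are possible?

By stars and bars, unrestricted non-negative solutions to x_1+…+x_4 = 12 number C(12+3,3) = 455.
Subtract solutions that violate a single cap (substitute x_i' = x_i − (cap_i+1)): x_1 ≥ 6 gives C(9,3) = 84; x_2 ≥ 9 gives C(6,3) = 20; x_3 ≥ 8 gives C(7,3) = 35; x_4 ≥ 4 gives C(11,3) = 165. Together 304.
Add back pairs where two caps are both exceeded: 0 + 0 + 10 + 0 + 0 + 1 = 11.
By inclusion–exclusion the count is 455 − 304 + 11 = 162.

162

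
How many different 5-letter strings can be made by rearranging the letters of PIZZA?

60

Letter multiplicities in PIZZA: A×1, I×1, P×1, Z×2.
The number of distinct arrangements is 5!/(2!) = 120/2 = 60.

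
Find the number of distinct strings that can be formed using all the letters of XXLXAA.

60

Letter multiplicities in XXLXAA: A×2, L×1, X×3.
The number of distinct arrangements is 6!/(3!·2!) = 720/12 = 60.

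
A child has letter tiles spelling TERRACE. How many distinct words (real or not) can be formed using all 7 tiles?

TERRACE has 7 letters with E appearing twice and R appearing twice.
Dividing 7! = 5040 by 2!·2! = 4 for the repeated letters gives 1260.

1260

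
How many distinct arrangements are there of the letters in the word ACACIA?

60

ACACIA has 6 letters with A appearing 3 times and C appearing twice.
So there are 6! / (3!·2!) = 60 distinguishable arrangements.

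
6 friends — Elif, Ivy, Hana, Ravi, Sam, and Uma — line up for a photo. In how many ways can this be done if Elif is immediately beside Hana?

240

Treat {Elif, Hana} as a single unit. There are 5 units to order, and the pair itself can be ordered 2 ways.
So the count is 2·(5)! = 240.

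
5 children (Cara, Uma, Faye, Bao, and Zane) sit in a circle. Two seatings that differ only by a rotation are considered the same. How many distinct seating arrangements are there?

24

Around a circle, 5 distinct people have 5!/5 = (4)! = 24 rotationally distinct seatings.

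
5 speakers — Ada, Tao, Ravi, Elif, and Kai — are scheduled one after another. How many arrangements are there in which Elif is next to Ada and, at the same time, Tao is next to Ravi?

Treat {Elif,Ada} as one block (2 orders) and {Tao,Ravi} as another (2 orders).
That leaves 3 units to arrange: 2 × 2 × 3! = 4 × 6 = 24.

24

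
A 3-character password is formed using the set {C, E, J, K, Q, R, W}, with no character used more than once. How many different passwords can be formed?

210

This is a permutation of 3 out of 7: P(7,3) = 7!/4!.
That product is 7 × 6 × 5 = 210.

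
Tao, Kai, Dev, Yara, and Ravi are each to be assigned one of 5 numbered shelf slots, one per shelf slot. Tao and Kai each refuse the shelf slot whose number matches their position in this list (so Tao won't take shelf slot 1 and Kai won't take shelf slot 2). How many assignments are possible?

Let Aᵢ (for i ∈ {1, 2}) be the placements that put person i in their forbidden shelf slot. Any j of these fix j positions, leaving (5−j)! ways to fill the rest, and there are C(2,j) ways to pick which j.
By inclusion–exclusion, the number of valid placements is Σ_{j=0}^{2} (−1)^j C(2,j)·(5−j)!.
Computing: 120 − 48 + 6 = 78.

78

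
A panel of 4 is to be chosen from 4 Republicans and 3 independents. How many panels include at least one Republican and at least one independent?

Total 4-person selections from all 7: C(7,4) = 35.
Selections missing a whole group: no Republicans → C(3,4) = 0; no independents → C(4,4) = 1.
Both groups omitted at once is impossible, so 35 − 1 = 34.

34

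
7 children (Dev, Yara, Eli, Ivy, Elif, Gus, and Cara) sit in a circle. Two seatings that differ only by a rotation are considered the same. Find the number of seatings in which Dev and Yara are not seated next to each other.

480

Without the restriction there are (6)! = 720 seatings.
Those with Dev next to Yara: fuse the pair into one unit and seat 6 units around a circle — 2·(5)! = 240.
Subtracting, 720 − 240 = 480.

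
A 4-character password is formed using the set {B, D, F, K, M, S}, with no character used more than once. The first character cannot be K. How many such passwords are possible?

300

The first character has 6−1 = 5 choices (anything except K).
The remaining 3 characters are filled from the other 5 symbols without repetition: 5 × 4 × 3 = 60.
Total: 5 × 60 = 300.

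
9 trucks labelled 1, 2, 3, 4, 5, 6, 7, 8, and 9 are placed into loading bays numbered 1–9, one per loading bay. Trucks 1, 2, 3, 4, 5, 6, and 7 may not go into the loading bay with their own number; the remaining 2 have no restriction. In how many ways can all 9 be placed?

Let Aᵢ (for 1 ≤ i ≤ 7) be the placements that put truck i in its forbidden loading bay. Any j of these fix j positions, leaving (9−j)! ways to fill the rest, and there are C(7,j) ways to pick which j.
By inclusion–exclusion, the number of valid placements is Σ_{j=0}^{7} (−1)^j C(7,j)·(9−j)!.
Computing: 362880 − 282240 + 105840 − 25200 + 4200 − 504 + 42 − 2 = 165016.

165016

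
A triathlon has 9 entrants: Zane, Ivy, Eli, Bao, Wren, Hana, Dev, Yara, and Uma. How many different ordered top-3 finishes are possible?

504

There are 9 choices for 1st place, 8 for 2nd, and 7 for 3rd.
That gives 9 × 8 × 7 = 504.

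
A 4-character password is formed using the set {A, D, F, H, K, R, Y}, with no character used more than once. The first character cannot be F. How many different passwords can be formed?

The first character has 7−1 = 6 choices (anything except F).
The remaining 3 characters are filled from the other 6 symbols without repetition: 6 × 5 × 4 = 120.
Total: 6 × 120 = 720.

720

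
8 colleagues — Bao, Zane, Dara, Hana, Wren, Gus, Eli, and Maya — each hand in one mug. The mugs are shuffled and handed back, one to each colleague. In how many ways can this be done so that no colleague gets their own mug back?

14833

Let Aᵢ be the assignments in which colleague i gets their own mug. We want the size of the complement of A₁∪…∪A_8.
By inclusion–exclusion this is Σ_{j=0}^{8} (−1)^j C(8,j)·(8−j)!.
Computing: 40320 − 40320 + 20160 − 6720 + 1680 − 336 + 56 − 8 + 1 = 14833.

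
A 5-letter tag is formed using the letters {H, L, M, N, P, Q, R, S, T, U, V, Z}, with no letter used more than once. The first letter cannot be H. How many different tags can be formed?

87120

The first letter has 12−1 = 11 choices (anything except H).
The remaining 4 letters are filled from the other 11 symbols without repetition: 11 × 10 × 9 × 8 = 7920.
Total: 11 × 7920 = 87120.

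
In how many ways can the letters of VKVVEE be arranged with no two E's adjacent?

Total arrangements of VKVVEE: 6!/(3!·2!) = 60.
Arrangements with the E's together: treat EE as one letter, giving (5)!/(3!) = 20.
Subtracting, 60 − 20 = 40 arrangements keep the E's apart.

40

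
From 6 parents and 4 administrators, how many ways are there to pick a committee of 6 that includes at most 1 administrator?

Split by how many administrators are chosen (0 through 1).
Sum: C(4,0)·C(6,6) + C(4,1)·C(6,5) = 1 + 24 = 25.

25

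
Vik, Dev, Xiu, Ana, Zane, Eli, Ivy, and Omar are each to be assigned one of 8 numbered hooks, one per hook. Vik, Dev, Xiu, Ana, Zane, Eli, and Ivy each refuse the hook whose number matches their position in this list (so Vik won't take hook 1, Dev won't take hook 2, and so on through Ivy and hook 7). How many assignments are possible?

16687

Let Aᵢ (for 1 ≤ i ≤ 7) be the placements that put person i in their forbidden hook. Any j of these fix j positions, leaving (8−j)! ways to fill the rest, and there are C(7,j) ways to pick which j.
By inclusion–exclusion, the number of valid placements is Σ_{j=0}^{7} (−1)^j C(7,j)·(8−j)!.
Computing: 40320 − 35280 + 15120 − 4200 + 840 − 126 + 14 − 1 = 16687.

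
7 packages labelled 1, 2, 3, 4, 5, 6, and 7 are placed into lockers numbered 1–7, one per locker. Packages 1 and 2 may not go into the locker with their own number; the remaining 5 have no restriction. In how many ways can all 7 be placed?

3720

Let Aᵢ (for i ∈ {1, 2}) be the placements that put package i in its forbidden locker. Any j of these fix j positions, leaving (7−j)! ways to fill the rest, and there are C(2,j) ways to pick which j.
By inclusion–exclusion, the number of valid placements is Σ_{j=0}^{2} (−1)^j C(2,j)·(7−j)!.
Computing: 5040 − 1440 + 120 = 3720.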